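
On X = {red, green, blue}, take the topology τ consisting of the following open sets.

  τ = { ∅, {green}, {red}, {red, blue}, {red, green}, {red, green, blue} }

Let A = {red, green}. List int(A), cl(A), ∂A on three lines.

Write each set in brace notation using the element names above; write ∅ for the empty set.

opens ⊆ A: ∅, {red}, {green}, {red, green}; union → int = {red, green}
complement {blue}; its interior ∅; cl(A) = X∖∅ = {red, green, blue}
boundary = {red, green, blue} ∖ {red, green} = {blue}

int(A) = {red, green}
cl(A)  = {red, green, blue}
∂A     = {blue}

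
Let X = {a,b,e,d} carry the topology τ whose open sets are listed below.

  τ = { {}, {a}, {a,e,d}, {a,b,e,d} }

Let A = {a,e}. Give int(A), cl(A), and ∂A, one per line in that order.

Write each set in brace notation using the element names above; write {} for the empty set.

int(A) = {a}
cl(A)  = {a,b,e,d}
∂A     = {b,e,d}

open subsets of A: {}, {a}; so int(A) = {a}
closure: X∖int(X∖A) = X∖{} = {a,b,e,d}
∂A = {a,b,e,d} minus {a} = {b,e,d}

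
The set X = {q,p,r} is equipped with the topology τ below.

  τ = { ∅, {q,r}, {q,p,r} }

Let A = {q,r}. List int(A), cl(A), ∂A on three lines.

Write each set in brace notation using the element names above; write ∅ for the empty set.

int(A) = {q,r}
cl(A)  = {q,p,r}
∂A     = {p}

open subsets of A: ∅, {q,r}; so int(A) = {q,r}
closure: X∖int(X∖A) = X∖∅ = {q,p,r}
∂A = {q,p,r} minus {q,r} = {p}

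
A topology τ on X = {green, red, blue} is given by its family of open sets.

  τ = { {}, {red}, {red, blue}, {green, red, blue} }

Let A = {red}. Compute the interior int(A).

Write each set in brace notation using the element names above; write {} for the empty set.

{red}

opens ⊆ A: {}, {red}; union → int = {red}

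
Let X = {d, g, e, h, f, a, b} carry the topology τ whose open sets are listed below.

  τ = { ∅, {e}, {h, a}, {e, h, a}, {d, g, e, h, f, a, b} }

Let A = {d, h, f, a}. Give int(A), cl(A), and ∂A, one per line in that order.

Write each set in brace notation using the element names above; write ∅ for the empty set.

open subsets of A: ∅, {h, a}; so int(A) = {h, a}
closure: X∖int(X∖A) = X∖{e} = {d, g, h, f, a, b}
∂A = {d, g, h, f, a, b} minus {h, a} = {d, g, f, b}

int(A) = {h, a}
cl(A)  = {d, g, h, f, a, b}
∂A     = {d, g, f, b}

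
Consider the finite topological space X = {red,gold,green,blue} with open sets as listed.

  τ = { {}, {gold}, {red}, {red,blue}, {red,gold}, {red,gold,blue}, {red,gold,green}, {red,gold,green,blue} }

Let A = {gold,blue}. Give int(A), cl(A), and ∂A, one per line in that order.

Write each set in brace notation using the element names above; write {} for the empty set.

open subsets of A: {}, {gold}; so int(A) = {gold}
closure: X∖int(X∖A) = X∖{red} = {gold,green,blue}
∂A = {gold,green,blue} minus {gold} = {green,blue}

int(A) = {gold}
cl(A)  = {gold,green,blue}
∂A     = {green,blue}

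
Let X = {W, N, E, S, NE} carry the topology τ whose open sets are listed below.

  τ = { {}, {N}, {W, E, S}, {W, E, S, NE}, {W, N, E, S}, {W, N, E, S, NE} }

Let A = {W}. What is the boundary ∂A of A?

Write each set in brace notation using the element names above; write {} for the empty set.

U open, U⊆A: {}. int(A) = ⋃ = {}
X∖A={N, E, S, NE}, int(X∖A)={N}, hence cl(A)={W, E, S, NE}
∂A: remove int from cl → {W, E, S, NE}

{W, E, S, NE}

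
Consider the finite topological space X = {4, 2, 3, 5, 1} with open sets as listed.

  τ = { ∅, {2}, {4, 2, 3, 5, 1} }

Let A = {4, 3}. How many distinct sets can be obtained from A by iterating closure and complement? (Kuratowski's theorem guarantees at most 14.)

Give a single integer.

6

X∖A={2, 5, 1}, int(X∖A)={2}, hence cl(A)={4, 3, 5, 1}
Orbit (k=closure, c=complement):
  1. A     = {4, 3}
  2. kA    = {4, 3, 5, 1}
  3. cA    = {2, 5, 1}
  4. ckA   = {2}
  5. kcA   = {4, 2, 3, 5, 1}
  6. ckcA  = ∅
(closed under both — stop)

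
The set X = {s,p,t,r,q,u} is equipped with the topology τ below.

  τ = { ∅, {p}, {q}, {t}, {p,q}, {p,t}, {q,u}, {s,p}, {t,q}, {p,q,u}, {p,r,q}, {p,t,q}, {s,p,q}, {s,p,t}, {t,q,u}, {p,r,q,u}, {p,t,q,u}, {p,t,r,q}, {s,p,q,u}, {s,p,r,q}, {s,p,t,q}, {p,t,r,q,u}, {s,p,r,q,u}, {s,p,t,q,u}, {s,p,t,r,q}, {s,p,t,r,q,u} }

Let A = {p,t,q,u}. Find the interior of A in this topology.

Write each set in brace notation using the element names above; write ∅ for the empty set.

opens ⊆ A: ∅, {t}, {p}, {q}, {p,q}, {t,q}, {p,t}, {q,u}, {t,q,u}, {p,t,q}, {p,q,u}, {p,t,q,u}; union → int = {p,t,q,u}

{p,t,q,u}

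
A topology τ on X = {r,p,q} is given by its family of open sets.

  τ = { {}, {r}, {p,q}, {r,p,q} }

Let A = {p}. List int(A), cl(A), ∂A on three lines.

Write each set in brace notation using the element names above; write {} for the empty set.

opens ⊆ A: {}; union → int = {}
complement {r,q}; its interior {r}; cl(A) = X∖{r} = {p,q}
boundary = {p,q} ∖ {} = {p,q}

int(A) = {}
cl(A)  = {p,q}
∂A     = {p,q}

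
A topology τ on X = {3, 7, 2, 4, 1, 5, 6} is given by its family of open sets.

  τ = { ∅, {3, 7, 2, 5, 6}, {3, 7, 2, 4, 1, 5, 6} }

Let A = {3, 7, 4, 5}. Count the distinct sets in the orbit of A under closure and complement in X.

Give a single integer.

4

cl via duality: int({2, 1, 6}) = ∅, so X∖∅ = {3, 7, 2, 4, 1, 5, 6}
Write k for closure, c for complement:
  1. A     = {3, 7, 4, 5}
  2. kA    = {3, 7, 2, 4, 1, 5, 6}
  3. cA    = {2, 1, 6}
  4. ckA   = ∅
applying k or c yields no new set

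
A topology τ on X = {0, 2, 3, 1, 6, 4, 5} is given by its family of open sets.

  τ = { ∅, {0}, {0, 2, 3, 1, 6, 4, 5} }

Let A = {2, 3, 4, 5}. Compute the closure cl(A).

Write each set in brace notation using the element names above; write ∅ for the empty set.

{2, 3, 1, 6, 4, 5}

X∖A={0, 1, 6}, int(X∖A)={0}, hence cl(A)={2, 3, 1, 6, 4, 5}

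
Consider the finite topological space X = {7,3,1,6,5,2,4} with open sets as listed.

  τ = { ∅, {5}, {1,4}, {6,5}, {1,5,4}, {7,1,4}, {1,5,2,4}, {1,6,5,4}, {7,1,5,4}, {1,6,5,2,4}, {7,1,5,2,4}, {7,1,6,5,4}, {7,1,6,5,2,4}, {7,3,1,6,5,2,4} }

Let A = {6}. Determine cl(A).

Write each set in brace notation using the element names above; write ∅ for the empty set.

cl via duality: int({7,3,1,5,2,4}) = {7,1,5,2,4}, so X∖{7,1,5,2,4} = {3,6}

{3,6}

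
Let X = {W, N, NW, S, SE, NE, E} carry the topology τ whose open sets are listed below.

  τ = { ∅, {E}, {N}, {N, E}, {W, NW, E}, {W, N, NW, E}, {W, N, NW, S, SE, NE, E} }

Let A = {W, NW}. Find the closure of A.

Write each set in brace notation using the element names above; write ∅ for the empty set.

cl via duality: int({N, S, SE, NE, E}) = {N, E}, so X∖{N, E} = {W, NW, S, SE, NE}

{W, NW, S, SE, NE}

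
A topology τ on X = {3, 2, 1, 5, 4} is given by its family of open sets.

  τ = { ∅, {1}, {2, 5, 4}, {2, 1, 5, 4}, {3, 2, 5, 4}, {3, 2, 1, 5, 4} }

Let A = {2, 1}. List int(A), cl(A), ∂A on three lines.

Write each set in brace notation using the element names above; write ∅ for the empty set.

open subsets of A: ∅, {1}; so int(A) = {1}
closure: X∖int(X∖A) = X∖∅ = {3, 2, 1, 5, 4}
∂A = {3, 2, 1, 5, 4} minus {1} = {3, 2, 5, 4}

int(A) = {1}
cl(A)  = {3, 2, 1, 5, 4}
∂A     = {3, 2, 5, 4}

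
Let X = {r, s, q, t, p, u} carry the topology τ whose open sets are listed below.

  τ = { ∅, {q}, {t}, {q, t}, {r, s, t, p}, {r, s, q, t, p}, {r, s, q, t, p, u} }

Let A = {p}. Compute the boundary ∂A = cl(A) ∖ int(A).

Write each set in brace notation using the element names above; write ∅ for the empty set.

open subsets of A: ∅; so int(A) = ∅
closure: X∖int(X∖A) = X∖{q, t} = {r, s, p, u}
∂A = {r, s, p, u} minus ∅ = {r, s, p, u}

{r, s, p, u}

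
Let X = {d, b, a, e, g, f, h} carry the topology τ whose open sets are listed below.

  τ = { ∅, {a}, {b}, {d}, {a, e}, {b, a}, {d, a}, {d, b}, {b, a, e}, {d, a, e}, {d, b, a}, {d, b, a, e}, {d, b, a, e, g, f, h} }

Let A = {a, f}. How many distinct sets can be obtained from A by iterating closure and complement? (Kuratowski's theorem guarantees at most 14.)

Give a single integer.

8

closure: X∖int(X∖A) = X∖{d, b} = {a, e, g, f, h}
Let k=closure and c=complement:
  1. A     = {a, f}
  2. kA    = {a, e, g, f, h}
  3. cA    = {d, b, e, g, h}
  4. ckA   = {d, b}
  5. kcA   = {d, b, e, g, f, h}
  6. kckA  = {d, b, g, f, h}
  7. ckcA  = {a}
  8. ckckA = {a, e}
— saturated at 8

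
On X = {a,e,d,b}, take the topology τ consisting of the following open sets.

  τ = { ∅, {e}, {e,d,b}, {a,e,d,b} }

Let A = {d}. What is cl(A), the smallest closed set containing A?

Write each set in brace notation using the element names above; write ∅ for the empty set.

complement {a,e,b}; its interior {e}; cl(A) = X∖{e} = {a,d,b}

{a,d,b}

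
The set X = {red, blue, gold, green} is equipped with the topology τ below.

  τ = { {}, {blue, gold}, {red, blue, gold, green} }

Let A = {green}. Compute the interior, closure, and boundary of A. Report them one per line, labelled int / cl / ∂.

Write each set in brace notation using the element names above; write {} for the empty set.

U open, U⊆A: {}. int(A) = ⋃ = {}
X∖A={red, blue, gold}, int(X∖A)={blue, gold}, hence cl(A)={red, green}
∂A: remove int from cl → {red, green}

int(A) = {}
cl(A)  = {red, green}
∂A     = {red, green}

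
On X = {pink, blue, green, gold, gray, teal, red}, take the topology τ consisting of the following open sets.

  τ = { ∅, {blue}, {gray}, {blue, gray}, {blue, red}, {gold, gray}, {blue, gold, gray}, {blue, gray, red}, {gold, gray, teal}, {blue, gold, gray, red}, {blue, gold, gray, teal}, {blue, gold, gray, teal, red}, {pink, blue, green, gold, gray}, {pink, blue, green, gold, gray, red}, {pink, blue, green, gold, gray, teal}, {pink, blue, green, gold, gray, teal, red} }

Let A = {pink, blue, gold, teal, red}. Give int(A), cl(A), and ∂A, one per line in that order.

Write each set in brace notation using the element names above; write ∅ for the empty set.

int(A) = {blue, red}
cl(A)  = {pink, blue, green, gold, teal, red}
∂A     = {pink, green, gold, teal}

open subsets of A: ∅, {blue}, {blue, red}; so int(A) = {blue, red}
closure: X∖int(X∖A) = X∖{gray} = {pink, blue, green, gold, teal, red}
∂A = {pink, blue, green, gold, teal, red} minus {blue, red} = {pink, green, gold, teal}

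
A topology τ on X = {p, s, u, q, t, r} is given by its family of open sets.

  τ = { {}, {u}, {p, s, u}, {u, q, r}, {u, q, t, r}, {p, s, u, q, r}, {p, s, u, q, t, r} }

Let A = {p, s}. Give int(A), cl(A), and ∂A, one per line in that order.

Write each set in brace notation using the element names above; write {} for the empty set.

int(A) = {}
cl(A)  = {p, s}
∂A     = {p, s}

open subsets of A: {}; so int(A) = {}
closure: X∖int(X∖A) = X∖{u, q, t, r} = {p, s}
∂A = {p, s} minus {} = {p, s}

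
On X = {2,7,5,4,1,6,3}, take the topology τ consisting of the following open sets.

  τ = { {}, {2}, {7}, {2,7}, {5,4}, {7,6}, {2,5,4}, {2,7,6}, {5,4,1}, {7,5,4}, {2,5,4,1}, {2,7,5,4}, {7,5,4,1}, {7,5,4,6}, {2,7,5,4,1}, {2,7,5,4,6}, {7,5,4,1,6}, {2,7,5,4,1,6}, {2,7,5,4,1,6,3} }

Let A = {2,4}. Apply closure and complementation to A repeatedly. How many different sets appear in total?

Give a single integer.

10

cl via duality: int({7,5,1,6,3}) = {7,6}, so X∖{7,6} = {2,5,4,1,3}
Write k for closure, c for complement:
  1. A     = {2,4}
  2. kA    = {2,5,4,1,3}
  3. cA    = {7,5,1,6,3}
  4. ckA   = {7,6}
  5. kcA   = {7,5,4,1,6,3}
  6. kckA  = {7,6,3}
  7. ckcA  = {2}
  8. ckckA = {2,5,4,1}
  9. kckcA = {2,3}
  10. ckckcA = {7,5,4,1,6}
applying k or c yields no new set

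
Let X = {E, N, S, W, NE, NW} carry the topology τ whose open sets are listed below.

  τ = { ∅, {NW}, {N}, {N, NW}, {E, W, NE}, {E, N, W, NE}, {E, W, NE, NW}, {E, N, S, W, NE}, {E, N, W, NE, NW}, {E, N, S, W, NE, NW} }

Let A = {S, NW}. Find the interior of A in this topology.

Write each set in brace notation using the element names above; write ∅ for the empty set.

interior: largest open inside A is {NW} (from ∅, {NW})

{NW}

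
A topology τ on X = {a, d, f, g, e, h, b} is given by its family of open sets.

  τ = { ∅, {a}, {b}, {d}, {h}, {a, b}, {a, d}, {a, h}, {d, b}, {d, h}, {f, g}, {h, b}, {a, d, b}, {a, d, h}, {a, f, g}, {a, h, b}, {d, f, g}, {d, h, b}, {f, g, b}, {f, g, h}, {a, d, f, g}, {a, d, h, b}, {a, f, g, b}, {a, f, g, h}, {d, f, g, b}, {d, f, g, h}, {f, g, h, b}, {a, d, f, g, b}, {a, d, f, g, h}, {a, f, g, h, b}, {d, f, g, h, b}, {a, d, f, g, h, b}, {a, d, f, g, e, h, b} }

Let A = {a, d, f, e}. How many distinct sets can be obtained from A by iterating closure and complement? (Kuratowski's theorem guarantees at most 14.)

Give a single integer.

10

cl via duality: int({g, h, b}) = {h, b}, so X∖{h, b} = {a, d, f, g, e}
Write k for closure, c for complement:
  1. A     = {a, d, f, e}
  2. kA    = {a, d, f, g, e}
  3. cA    = {g, h, b}
  4. ckA   = {h, b}
  5. kcA   = {f, g, e, h, b}
  6. kckA  = {e, h, b}
  7. ckcA  = {a, d}
  8. ckckA = {a, d, f, g}
  9. kckcA = {a, d, e}
  10. ckckcA = {f, g, h, b}
applying k or c yields no new set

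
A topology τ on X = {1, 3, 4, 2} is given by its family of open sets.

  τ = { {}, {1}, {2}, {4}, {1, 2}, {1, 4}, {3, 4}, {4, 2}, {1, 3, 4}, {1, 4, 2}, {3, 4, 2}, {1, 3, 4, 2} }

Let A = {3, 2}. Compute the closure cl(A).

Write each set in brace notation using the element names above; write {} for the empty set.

closure: X∖int(X∖A) = X∖{1, 4} = {3, 2}

{3, 2}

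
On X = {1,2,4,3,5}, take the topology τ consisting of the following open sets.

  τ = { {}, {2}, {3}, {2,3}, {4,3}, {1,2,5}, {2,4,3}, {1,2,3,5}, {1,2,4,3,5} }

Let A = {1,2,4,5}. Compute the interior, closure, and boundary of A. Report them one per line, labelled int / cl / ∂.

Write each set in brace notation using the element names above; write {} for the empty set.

opens ⊆ A: {}, {2}, {1,2,5}; union → int = {1,2,5}
complement {3}; its interior {3}; cl(A) = X∖{3} = {1,2,4,5}
boundary = {1,2,4,5} ∖ {1,2,5} = {4}

int(A) = {1,2,5}
cl(A)  = {1,2,4,5}
∂A     = {4}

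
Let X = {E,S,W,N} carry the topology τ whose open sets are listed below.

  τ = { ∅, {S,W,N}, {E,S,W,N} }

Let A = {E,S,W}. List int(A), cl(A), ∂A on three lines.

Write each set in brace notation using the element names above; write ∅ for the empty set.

U open, U⊆A: ∅. int(A) = ⋃ = ∅
X∖A={N}, int(X∖A)=∅, hence cl(A)={E,S,W,N}
∂A: remove int from cl → {E,S,W,N}

int(A) = ∅
cl(A)  = {E,S,W,N}
∂A     = {E,S,W,N}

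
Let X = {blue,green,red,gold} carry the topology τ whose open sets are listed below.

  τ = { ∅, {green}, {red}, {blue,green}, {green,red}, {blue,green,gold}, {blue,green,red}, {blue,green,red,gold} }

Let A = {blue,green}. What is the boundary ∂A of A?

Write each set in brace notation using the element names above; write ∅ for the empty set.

{gold}

U open, U⊆A: ∅, {green}, {blue,green}. int(A) = ⋃ = {blue,green}
X∖A={red,gold}, int(X∖A)={red}, hence cl(A)={blue,green,gold}
∂A: remove int from cl → {gold}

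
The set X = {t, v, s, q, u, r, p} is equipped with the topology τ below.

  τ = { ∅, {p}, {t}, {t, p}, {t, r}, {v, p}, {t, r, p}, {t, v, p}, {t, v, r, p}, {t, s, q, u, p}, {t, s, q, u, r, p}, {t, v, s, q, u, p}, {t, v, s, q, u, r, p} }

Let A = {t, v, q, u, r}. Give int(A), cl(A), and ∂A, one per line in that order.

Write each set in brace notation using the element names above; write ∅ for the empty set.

int(A) = {t, r}
cl(A)  = {t, v, s, q, u, r}
∂A     = {v, s, q, u}

U open, U⊆A: ∅, {t}, {t, r}. int(A) = ⋃ = {t, r}
X∖A={s, p}, int(X∖A)={p}, hence cl(A)={t, v, s, q, u, r}
∂A: remove int from cl → {v, s, q, u}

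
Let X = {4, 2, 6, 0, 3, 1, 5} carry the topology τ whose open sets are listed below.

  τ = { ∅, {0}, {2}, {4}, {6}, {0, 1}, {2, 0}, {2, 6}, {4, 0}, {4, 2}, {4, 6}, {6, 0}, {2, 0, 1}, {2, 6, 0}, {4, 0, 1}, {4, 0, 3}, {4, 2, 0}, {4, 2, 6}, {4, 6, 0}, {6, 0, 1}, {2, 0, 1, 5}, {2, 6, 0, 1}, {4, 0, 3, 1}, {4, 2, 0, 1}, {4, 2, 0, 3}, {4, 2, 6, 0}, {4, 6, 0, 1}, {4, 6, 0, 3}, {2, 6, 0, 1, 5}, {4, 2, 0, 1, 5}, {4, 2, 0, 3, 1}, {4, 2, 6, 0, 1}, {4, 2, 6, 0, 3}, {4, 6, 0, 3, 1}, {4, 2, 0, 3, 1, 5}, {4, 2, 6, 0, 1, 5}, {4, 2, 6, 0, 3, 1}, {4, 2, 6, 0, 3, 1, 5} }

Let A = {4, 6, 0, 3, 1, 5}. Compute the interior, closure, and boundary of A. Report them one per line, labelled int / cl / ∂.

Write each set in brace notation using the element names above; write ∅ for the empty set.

open subsets of A: ∅, {0}, {6}, {4}, {4, 0}, {6, 0}, {0, 1}, {4, 6}, {4, 0, 3}, {4, 0, 1}, {6, 0, 1}, {4, 6, 0}, {4, 0, 3, 1}, {4, 6, 0, 1}, {4, 6, 0, 3}, {4, 6, 0, 3, 1}; so int(A) = {4, 6, 0, 3, 1}
closure: X∖int(X∖A) = X∖{2} = {4, 6, 0, 3, 1, 5}
∂A = {4, 6, 0, 3, 1, 5} minus {4, 6, 0, 3, 1} = {5}

int(A) = {4, 6, 0, 3, 1}
cl(A)  = {4, 6, 0, 3, 1, 5}
∂A     = {5}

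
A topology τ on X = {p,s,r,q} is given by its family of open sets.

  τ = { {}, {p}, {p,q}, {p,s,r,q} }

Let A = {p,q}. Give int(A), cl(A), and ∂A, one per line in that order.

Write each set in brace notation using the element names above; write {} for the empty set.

int(A) = {p,q}
cl(A)  = {p,s,r,q}
∂A     = {s,r}

U open, U⊆A: {}, {p}, {p,q}. int(A) = ⋃ = {p,q}
X∖A={s,r}, int(X∖A)={}, hence cl(A)={p,s,r,q}
∂A: remove int from cl → {s,r}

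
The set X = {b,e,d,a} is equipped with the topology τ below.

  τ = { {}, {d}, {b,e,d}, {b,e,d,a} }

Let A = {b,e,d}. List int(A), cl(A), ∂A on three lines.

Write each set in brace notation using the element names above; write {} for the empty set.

int(A) = {b,e,d}
cl(A)  = {b,e,d,a}
∂A     = {a}

open subsets of A: {}, {d}, {b,e,d}; so int(A) = {b,e,d}
closure: X∖int(X∖A) = X∖{} = {b,e,d,a}
∂A = {b,e,d,a} minus {b,e,d} = {a}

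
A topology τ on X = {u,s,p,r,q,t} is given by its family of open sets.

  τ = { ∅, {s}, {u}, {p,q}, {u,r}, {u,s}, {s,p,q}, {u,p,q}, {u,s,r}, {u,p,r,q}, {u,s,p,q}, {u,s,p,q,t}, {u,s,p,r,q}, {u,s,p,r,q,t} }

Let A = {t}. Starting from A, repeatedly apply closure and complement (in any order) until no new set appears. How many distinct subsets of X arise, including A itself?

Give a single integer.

4

complement {u,s,p,r,q}; its interior {u,s,p,r,q}; cl(A) = X∖{u,s,p,r,q} = {t}
With k = closure, c = complement:
  1. A     = {t}
  2. cA    = {u,s,p,r,q}
  3. kcA   = {u,s,p,r,q,t}
  4. ckcA  = ∅
k, c of each give nothing new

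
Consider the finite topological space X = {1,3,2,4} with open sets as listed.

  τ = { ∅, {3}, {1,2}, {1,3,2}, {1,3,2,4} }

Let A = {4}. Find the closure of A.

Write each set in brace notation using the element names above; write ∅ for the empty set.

X∖A={1,3,2}, int(X∖A)={1,3,2}, hence cl(A)={4}

{4}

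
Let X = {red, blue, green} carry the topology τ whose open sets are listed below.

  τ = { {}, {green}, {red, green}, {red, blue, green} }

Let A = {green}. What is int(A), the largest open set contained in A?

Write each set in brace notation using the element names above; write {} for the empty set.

{green}

interior: largest open inside A is {green} (from {}, {green})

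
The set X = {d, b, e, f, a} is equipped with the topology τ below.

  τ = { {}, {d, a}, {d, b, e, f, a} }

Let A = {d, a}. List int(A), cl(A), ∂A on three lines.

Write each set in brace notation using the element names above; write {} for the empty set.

opens ⊆ A: {}, {d, a}; union → int = {d, a}
complement {b, e, f}; its interior {}; cl(A) = X∖{} = {d, b, e, f, a}
boundary = {d, b, e, f, a} ∖ {d, a} = {b, e, f}

int(A) = {d, a}
cl(A)  = {d, b, e, f, a}
∂A     = {b, e, f}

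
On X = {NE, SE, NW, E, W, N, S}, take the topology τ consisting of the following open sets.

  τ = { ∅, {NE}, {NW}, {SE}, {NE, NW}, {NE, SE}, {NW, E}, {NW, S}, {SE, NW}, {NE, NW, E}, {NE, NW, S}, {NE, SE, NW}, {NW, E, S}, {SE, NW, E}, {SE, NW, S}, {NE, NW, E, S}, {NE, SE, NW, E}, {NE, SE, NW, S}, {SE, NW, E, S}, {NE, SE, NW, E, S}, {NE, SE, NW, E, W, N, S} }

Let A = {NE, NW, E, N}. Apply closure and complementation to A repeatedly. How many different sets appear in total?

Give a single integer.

cl via duality: int({SE, W, S}) = {SE}, so X∖{SE} = {NE, NW, E, W, N, S}
Write k for closure, c for complement:
  1. A     = {NE, NW, E, N}
  2. kA    = {NE, NW, E, W, N, S}
  3. cA    = {SE, W, S}
  4. ckA   = {SE}
  5. kcA   = {SE, W, N, S}
  6. kckA  = {SE, W, N}
  7. ckcA  = {NE, NW, E}
  8. ckckA = {NE, NW, E, S}
applying k or c yields no new set

8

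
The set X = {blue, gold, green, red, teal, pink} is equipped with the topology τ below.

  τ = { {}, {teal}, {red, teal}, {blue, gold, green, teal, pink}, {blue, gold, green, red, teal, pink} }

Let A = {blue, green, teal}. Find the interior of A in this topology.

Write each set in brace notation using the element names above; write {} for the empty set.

opens ⊆ A: {}, {teal}; union → int = {teal}

{teal}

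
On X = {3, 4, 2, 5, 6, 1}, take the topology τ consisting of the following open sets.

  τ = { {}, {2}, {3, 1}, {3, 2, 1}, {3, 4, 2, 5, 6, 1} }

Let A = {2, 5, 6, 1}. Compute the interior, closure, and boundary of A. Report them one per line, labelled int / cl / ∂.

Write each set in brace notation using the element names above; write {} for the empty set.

open subsets of A: {}, {2}; so int(A) = {2}
closure: X∖int(X∖A) = X∖{} = {3, 4, 2, 5, 6, 1}
∂A = {3, 4, 2, 5, 6, 1} minus {2} = {3, 4, 5, 6, 1}

int(A) = {2}
cl(A)  = {3, 4, 2, 5, 6, 1}
∂A     = {3, 4, 5, 6, 1}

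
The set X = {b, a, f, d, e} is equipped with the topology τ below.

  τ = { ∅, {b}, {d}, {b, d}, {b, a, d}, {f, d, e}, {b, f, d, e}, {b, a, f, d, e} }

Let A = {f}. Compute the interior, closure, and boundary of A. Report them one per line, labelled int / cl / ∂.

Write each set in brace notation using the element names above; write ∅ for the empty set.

interior: largest open inside A is ∅ (from ∅)
cl via duality: int({b, a, d, e}) = {b, a, d}, so X∖{b, a, d} = {f, e}
cl∖int = {f, e}

int(A) = ∅
cl(A)  = {f, e}
∂A     = {f, e}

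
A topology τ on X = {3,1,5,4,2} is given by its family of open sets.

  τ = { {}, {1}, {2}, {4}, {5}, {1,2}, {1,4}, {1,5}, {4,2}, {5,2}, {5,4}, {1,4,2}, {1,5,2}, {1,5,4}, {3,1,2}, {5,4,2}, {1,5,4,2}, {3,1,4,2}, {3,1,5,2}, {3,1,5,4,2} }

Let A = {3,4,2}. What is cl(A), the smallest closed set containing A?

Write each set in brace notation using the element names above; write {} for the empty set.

closure: X∖int(X∖A) = X∖{1,5} = {3,4,2}

{3,4,2}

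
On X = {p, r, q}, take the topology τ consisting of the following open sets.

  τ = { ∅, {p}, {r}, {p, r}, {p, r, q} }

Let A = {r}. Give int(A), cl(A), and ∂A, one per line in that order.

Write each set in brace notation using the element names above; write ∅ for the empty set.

int(A) = {r}
cl(A)  = {r, q}
∂A     = {q}

U open, U⊆A: ∅, {r}. int(A) = ⋃ = {r}
X∖A={p, q}, int(X∖A)={p}, hence cl(A)={r, q}
∂A: remove int from cl → {q}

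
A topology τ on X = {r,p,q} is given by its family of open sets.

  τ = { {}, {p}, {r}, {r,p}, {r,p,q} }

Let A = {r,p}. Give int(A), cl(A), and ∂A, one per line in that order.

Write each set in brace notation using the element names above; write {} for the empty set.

open subsets of A: {}, {r}, {p}, {r,p}; so int(A) = {r,p}
closure: X∖int(X∖A) = X∖{} = {r,p,q}
∂A = {r,p,q} minus {r,p} = {q}

int(A) = {r,p}
cl(A)  = {r,p,q}
∂A     = {q}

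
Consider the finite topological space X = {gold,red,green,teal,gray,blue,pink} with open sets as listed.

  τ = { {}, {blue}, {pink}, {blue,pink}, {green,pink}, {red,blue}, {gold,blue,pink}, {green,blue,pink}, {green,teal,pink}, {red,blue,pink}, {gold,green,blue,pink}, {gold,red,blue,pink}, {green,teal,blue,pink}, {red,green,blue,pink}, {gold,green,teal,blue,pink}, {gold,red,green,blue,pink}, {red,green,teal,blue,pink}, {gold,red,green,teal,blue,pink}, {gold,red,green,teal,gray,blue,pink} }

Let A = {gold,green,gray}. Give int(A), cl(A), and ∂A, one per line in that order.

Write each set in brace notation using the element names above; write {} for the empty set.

int(A) = {}
cl(A)  = {gold,green,teal,gray}
∂A     = {gold,green,teal,gray}

interior: largest open inside A is {} (from {})
cl via duality: int({red,teal,blue,pink}) = {red,blue,pink}, so X∖{red,blue,pink} = {gold,green,teal,gray}
cl∖int = {gold,green,teal,gray}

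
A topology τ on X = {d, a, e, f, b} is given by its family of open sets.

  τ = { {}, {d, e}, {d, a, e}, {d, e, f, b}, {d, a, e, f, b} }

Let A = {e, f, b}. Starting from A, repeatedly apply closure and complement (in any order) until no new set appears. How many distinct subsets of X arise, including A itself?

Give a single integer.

complement {d, a}; its interior {}; cl(A) = X∖{} = {d, a, e, f, b}
With k = closure, c = complement:
  1. A     = {e, f, b}
  2. kA    = {d, a, e, f, b}
  3. cA    = {d, a}
  4. ckA   = {}
k, c of each give nothing new

4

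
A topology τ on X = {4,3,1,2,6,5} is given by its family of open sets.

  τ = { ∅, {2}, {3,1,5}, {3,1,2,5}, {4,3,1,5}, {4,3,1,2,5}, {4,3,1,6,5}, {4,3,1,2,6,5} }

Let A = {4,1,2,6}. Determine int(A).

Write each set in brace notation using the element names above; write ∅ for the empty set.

U open, U⊆A: ∅, {2}. int(A) = ⋃ = {2}

{2}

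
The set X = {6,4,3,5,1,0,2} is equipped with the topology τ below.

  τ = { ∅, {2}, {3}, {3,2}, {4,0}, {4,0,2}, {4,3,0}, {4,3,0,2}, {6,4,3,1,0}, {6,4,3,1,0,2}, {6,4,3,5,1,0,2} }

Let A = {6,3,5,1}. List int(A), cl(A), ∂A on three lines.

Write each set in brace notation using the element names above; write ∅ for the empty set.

open subsets of A: ∅, {3}; so int(A) = {3}
closure: X∖int(X∖A) = X∖{4,0,2} = {6,3,5,1}
∂A = {6,3,5,1} minus {3} = {6,5,1}

int(A) = {3}
cl(A)  = {6,3,5,1}
∂A     = {6,5,1}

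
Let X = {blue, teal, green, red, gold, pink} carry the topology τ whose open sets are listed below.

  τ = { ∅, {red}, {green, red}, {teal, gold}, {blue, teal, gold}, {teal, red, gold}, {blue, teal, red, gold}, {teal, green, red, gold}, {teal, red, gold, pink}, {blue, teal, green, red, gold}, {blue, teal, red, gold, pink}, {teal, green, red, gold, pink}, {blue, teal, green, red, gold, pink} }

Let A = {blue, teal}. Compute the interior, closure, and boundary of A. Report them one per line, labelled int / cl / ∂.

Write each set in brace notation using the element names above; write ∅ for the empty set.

int(A) = ∅
cl(A)  = {blue, teal, gold, pink}
∂A     = {blue, teal, gold, pink}

open subsets of A: ∅; so int(A) = ∅
closure: X∖int(X∖A) = X∖{green, red} = {blue, teal, gold, pink}
∂A = {blue, teal, gold, pink} minus ∅ = {blue, teal, gold, pink}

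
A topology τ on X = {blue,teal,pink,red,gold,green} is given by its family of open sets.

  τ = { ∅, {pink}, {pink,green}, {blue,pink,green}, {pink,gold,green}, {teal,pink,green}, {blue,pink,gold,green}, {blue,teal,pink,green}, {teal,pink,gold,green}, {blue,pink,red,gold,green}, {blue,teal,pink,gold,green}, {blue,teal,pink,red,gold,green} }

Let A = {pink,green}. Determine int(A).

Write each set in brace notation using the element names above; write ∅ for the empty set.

{pink,green}

open subsets of A: ∅, {pink}, {pink,green}; so int(A) = {pink,green}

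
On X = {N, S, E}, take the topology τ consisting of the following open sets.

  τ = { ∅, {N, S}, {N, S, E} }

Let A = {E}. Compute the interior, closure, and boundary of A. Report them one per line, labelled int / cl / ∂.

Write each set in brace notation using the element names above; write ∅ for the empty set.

int(A) = ∅
cl(A)  = {E}
∂A     = {E}

open subsets of A: ∅; so int(A) = ∅
closure: X∖int(X∖A) = X∖{N, S} = {E}
∂A = {E} minus ∅ = {E}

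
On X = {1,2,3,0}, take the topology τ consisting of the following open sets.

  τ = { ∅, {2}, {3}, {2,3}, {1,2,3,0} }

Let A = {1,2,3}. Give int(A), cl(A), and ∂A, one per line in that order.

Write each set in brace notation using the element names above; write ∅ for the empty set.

int(A) = {2,3}
cl(A)  = {1,2,3,0}
∂A     = {1,0}

open subsets of A: ∅, {2}, {3}, {2,3}; so int(A) = {2,3}
closure: X∖int(X∖A) = X∖∅ = {1,2,3,0}
∂A = {1,2,3,0} minus {2,3} = {1,0}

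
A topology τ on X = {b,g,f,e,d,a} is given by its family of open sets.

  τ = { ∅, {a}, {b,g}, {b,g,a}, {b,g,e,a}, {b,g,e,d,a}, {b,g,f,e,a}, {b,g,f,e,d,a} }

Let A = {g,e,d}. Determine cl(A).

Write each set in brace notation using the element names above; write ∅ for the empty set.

{b,g,f,e,d}

closure: X∖int(X∖A) = X∖{a} = {b,g,f,e,d}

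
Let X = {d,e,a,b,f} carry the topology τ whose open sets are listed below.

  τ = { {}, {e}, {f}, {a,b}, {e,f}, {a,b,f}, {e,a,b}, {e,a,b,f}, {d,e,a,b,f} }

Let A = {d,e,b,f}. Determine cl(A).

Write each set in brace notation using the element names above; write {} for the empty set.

X∖A={a}, int(X∖A)={}, hence cl(A)={d,e,a,b,f}

{d,e,a,b,f}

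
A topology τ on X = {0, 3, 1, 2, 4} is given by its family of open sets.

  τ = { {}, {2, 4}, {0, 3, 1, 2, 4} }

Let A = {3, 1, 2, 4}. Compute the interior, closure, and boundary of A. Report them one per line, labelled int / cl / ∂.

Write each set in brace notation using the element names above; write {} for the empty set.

U open, U⊆A: {}, {2, 4}. int(A) = ⋃ = {2, 4}
X∖A={0}, int(X∖A)={}, hence cl(A)={0, 3, 1, 2, 4}
∂A: remove int from cl → {0, 3, 1}

int(A) = {2, 4}
cl(A)  = {0, 3, 1, 2, 4}
∂A     = {0, 3, 1}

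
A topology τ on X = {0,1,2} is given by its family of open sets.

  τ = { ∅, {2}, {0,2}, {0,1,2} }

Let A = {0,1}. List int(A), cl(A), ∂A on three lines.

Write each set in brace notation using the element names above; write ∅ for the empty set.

int(A) = ∅
cl(A)  = {0,1}
∂A     = {0,1}

interior: largest open inside A is ∅ (from ∅)
cl via duality: int({2}) = {2}, so X∖{2} = {0,1}
cl∖int = {0,1}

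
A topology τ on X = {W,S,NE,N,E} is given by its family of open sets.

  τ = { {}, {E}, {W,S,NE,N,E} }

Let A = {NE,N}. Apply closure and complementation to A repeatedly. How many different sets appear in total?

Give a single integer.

X∖A={W,S,E}, int(X∖A)={E}, hence cl(A)={W,S,NE,N}
Orbit (k=closure, c=complement):
  1. A     = {NE,N}
  2. kA    = {W,S,NE,N}
  3. cA    = {W,S,E}
  4. ckA   = {E}
  5. kcA   = {W,S,NE,N,E}
  6. ckcA  = {}
(closed under both — stop)

6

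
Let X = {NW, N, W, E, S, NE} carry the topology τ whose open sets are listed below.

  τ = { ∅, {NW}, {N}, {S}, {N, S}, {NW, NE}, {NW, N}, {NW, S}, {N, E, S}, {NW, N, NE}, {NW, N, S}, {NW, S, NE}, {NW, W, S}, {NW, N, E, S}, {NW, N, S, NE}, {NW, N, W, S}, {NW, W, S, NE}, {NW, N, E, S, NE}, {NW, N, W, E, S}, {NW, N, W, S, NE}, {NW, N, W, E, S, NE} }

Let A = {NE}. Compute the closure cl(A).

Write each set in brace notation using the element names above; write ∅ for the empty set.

X∖A={NW, N, W, E, S}, int(X∖A)={NW, N, W, E, S}, hence cl(A)={NE}

{NE}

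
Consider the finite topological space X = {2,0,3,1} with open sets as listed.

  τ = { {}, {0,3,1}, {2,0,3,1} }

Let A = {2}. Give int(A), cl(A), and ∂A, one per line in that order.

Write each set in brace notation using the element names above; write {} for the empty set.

open subsets of A: {}; so int(A) = {}
closure: X∖int(X∖A) = X∖{0,3,1} = {2}
∂A = {2} minus {} = {2}

int(A) = {}
cl(A)  = {2}
∂A     = {2}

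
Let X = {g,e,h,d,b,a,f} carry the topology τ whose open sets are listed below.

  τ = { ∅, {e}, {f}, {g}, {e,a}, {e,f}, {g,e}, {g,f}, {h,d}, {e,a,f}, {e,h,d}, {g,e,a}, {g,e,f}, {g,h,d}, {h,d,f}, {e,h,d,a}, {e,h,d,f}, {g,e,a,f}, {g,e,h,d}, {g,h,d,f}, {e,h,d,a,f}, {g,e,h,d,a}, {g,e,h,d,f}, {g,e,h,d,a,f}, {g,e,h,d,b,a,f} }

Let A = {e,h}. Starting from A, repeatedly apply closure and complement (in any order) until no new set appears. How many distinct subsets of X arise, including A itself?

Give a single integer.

12

X∖A={g,d,b,a,f}, int(X∖A)={g,f}, hence cl(A)={e,h,d,b,a}
Orbit (k=closure, c=complement):
  1. A     = {e,h}
  2. kA    = {e,h,d,b,a}
  3. cA    = {g,d,b,a,f}
  4. ckA   = {g,f}
  5. kcA   = {g,h,d,b,a,f}
  6. kckA  = {g,b,f}
  7. ckcA  = {e}
  8. ckckA = {e,h,d,a}
  9. kckcA = {e,b,a}
  10. ckckcA = {g,h,d,f}
  11. kckckcA = {g,h,d,b,f}
  12. ckckckcA = {e,a}
(closed under both — stop)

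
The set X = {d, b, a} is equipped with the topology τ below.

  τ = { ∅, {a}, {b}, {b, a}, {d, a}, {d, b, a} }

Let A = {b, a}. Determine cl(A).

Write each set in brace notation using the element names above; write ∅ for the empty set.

{d, b, a}

closure: X∖int(X∖A) = X∖∅ = {d, b, a}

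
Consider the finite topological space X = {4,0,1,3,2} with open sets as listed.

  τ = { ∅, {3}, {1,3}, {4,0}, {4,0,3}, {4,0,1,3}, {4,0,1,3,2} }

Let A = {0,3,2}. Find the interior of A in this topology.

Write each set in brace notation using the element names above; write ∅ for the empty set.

{3}

U open, U⊆A: ∅, {3}. int(A) = ⋃ = {3}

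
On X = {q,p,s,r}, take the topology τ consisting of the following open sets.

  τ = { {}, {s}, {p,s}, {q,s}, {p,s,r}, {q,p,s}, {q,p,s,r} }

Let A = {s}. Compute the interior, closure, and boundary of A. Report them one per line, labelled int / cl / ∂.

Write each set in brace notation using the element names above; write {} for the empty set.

open subsets of A: {}, {s}; so int(A) = {s}
closure: X∖int(X∖A) = X∖{} = {q,p,s,r}
∂A = {q,p,s,r} minus {s} = {q,p,r}

int(A) = {s}
cl(A)  = {q,p,s,r}
∂A     = {q,p,r}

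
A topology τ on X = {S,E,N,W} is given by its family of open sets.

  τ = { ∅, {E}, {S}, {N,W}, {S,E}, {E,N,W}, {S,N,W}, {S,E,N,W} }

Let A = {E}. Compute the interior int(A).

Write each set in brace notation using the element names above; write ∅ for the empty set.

{E}

opens ⊆ A: ∅, {E}; union → int = {E}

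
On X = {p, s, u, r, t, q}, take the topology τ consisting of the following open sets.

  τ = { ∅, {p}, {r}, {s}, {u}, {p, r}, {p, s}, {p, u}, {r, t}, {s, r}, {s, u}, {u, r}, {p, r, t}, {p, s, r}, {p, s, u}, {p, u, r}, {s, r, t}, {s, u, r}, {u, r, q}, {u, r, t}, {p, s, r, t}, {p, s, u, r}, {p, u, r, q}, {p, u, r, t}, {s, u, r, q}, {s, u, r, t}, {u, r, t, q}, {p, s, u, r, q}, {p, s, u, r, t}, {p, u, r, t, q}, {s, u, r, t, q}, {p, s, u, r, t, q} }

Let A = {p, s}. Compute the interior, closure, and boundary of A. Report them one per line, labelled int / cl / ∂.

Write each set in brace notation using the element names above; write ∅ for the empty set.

int(A) = {p, s}
cl(A)  = {p, s}
∂A     = ∅

opens ⊆ A: ∅, {p}, {s}, {p, s}; union → int = {p, s}
complement {u, r, t, q}; its interior {u, r, t, q}; cl(A) = X∖{u, r, t, q} = {p, s}
boundary = {p, s} ∖ {p, s} = ∅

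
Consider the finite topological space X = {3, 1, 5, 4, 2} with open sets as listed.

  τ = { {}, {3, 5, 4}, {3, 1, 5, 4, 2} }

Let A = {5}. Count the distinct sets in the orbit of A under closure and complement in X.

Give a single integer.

4

complement {3, 1, 4, 2}; its interior {}; cl(A) = X∖{} = {3, 1, 5, 4, 2}
With k = closure, c = complement:
  1. A     = {5}
  2. kA    = {3, 1, 5, 4, 2}
  3. cA    = {3, 1, 4, 2}
  4. ckA   = {}
k, c of each give nothing new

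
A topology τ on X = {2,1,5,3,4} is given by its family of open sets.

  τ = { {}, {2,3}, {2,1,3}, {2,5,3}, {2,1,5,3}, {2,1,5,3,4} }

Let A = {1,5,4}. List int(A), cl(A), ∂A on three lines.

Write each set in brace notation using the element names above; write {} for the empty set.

open subsets of A: {}; so int(A) = {}
closure: X∖int(X∖A) = X∖{2,3} = {1,5,4}
∂A = {1,5,4} minus {} = {1,5,4}

int(A) = {}
cl(A)  = {1,5,4}
∂A     = {1,5,4}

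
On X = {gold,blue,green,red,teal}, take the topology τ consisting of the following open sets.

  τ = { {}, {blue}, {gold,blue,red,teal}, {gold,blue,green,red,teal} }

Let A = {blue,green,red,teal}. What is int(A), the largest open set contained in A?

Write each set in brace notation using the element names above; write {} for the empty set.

{blue}

opens ⊆ A: {}, {blue}; union → int = {blue}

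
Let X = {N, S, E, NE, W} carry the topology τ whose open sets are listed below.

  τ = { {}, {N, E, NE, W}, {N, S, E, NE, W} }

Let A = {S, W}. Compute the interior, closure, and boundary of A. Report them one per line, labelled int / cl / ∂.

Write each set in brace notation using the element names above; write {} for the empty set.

U open, U⊆A: {}. int(A) = ⋃ = {}
X∖A={N, E, NE}, int(X∖A)={}, hence cl(A)={N, S, E, NE, W}
∂A: remove int from cl → {N, S, E, NE, W}

int(A) = {}
cl(A)  = {N, S, E, NE, W}
∂A     = {N, S, E, NE, W}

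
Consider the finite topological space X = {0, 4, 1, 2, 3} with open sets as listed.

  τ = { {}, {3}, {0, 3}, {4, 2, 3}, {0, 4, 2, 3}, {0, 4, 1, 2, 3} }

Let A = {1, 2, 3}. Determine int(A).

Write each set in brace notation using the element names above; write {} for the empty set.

{3}

interior: largest open inside A is {3} (from {}, {3})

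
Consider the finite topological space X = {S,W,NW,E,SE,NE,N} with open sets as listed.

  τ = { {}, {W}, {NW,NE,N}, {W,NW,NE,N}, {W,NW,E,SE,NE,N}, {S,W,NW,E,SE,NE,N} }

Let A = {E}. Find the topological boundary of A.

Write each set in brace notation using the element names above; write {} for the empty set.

opens ⊆ A: {}; union → int = {}
complement {S,W,NW,SE,NE,N}; its interior {W,NW,NE,N}; cl(A) = X∖{W,NW,NE,N} = {S,E,SE}
boundary = {S,E,SE} ∖ {} = {S,E,SE}

{S,E,SE}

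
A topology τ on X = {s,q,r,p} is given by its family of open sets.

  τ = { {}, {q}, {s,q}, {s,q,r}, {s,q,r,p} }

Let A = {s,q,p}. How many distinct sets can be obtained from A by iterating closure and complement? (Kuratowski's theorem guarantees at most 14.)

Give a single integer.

6

cl via duality: int({r}) = {}, so X∖{} = {s,q,r,p}
Write k for closure, c for complement:
  1. A     = {s,q,p}
  2. kA    = {s,q,r,p}
  3. cA    = {r}
  4. ckA   = {}
  5. kcA   = {r,p}
  6. ckcA  = {s,q}
applying k or c yields no new set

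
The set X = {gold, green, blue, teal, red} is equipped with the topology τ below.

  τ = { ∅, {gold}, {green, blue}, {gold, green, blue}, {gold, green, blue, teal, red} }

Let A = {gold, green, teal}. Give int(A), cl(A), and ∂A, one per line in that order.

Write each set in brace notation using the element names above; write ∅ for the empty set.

opens ⊆ A: ∅, {gold}; union → int = {gold}
complement {blue, red}; its interior ∅; cl(A) = X∖∅ = {gold, green, blue, teal, red}
boundary = {gold, green, blue, teal, red} ∖ {gold} = {green, blue, teal, red}

int(A) = {gold}
cl(A)  = {gold, green, blue, teal, red}
∂A     = {green, blue, teal, red}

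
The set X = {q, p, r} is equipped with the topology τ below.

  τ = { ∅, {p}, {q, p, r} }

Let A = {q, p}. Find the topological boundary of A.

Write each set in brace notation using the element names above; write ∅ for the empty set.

{q, r}

U open, U⊆A: ∅, {p}. int(A) = ⋃ = {p}
X∖A={r}, int(X∖A)=∅, hence cl(A)={q, p, r}
∂A: remove int from cl → {q, r}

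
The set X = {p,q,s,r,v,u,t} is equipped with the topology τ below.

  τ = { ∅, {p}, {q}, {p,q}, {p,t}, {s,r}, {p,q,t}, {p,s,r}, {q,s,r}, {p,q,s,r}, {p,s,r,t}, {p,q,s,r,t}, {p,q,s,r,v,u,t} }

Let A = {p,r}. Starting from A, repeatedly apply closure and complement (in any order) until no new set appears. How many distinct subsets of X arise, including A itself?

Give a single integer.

12

complement {q,s,v,u,t}; its interior {q}; cl(A) = X∖{q} = {p,s,r,v,u,t}
With k = closure, c = complement:
  1. A     = {p,r}
  2. kA    = {p,s,r,v,u,t}
  3. cA    = {q,s,v,u,t}
  4. ckA   = {q}
  5. kcA   = {q,s,r,v,u,t}
  6. kckA  = {q,v,u}
  7. ckcA  = {p}
  8. ckckA = {p,s,r,t}
  9. kckcA = {p,v,u,t}
  10. ckckcA = {q,s,r}
  11. kckckcA = {q,s,r,v,u}
  12. ckckckcA = {p,t}
k, c of each give nothing new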